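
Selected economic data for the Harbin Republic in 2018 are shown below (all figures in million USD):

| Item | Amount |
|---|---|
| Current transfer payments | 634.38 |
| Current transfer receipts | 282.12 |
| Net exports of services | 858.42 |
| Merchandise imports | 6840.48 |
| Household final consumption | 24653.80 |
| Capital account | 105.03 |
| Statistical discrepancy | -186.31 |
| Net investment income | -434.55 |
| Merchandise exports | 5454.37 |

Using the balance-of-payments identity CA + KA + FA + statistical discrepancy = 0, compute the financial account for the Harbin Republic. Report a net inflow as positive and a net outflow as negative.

1395.78

Goods balance = 5454.37 - 6840.48 = -1386.11
Services balance = 858.42
Trade balance (goods + services) = -1386.11 + 858.42 = -527.69
Net primary income = -434.55
Net secondary income = 282.12 - 634.38 = -352.26
Current account = -527.69 + (-434.55) + (-352.26) = -1314.50
Financial account = -(-1314.50 + 105.03 + (-186.31)) = 1395.78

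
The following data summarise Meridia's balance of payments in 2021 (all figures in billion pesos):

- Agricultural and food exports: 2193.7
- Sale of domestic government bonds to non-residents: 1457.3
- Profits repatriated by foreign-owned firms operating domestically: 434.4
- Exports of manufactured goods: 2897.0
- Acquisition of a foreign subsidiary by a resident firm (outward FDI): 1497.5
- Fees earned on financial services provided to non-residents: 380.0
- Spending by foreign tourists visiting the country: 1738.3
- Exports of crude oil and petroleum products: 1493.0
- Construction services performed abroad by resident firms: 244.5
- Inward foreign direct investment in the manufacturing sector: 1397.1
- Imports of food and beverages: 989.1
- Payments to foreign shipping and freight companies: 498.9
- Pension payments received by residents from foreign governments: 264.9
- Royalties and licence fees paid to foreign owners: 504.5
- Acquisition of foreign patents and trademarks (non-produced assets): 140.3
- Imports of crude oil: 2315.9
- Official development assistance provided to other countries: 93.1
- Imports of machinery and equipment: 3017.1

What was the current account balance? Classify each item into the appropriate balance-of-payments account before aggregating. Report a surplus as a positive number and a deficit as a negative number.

1358.4

Goods: -3017.1 + 2897.0 + 2193.7 + 1493.0 - 989.1 - 2315.9 = 261.6
Services: -504.5 - 498.9 + 380.0 + 244.5 + 1738.3 = 1359.4
Primary income: -434.4
Secondary income: 264.9 - 93.1 = 171.8
Current account = 261.6 + 1359.4 + (-434.4) + 171.8 = 1358.4
(Excluded from the current account — financial account: sale of domestic government bonds to non-residents 1457.3, acquisition of a foreign subsidiary by a resident firm (outward FDI) 1497.5, inward foreign direct investment in the manufacturing sector 1397.1; capital account: acquisition of foreign patents and trademarks (non-produced assets) 140.3.)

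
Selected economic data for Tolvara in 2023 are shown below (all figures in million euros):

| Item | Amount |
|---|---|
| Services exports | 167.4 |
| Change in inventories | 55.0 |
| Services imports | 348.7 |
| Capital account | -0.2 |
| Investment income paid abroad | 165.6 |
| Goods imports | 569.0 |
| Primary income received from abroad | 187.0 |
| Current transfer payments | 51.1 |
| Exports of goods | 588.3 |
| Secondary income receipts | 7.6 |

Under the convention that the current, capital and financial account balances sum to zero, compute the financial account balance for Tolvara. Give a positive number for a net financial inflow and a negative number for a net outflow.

Goods balance = 588.3 - 569.0 = 19.3
Services balance = 167.4 - 348.7 = -181.3
Trade balance (goods + services) = 19.3 + (-181.3) = -162.0
Net primary income = 187.0 - 165.6 = 21.4
Net secondary income = 7.6 - 51.1 = -43.5
Current account = -162.0 + 21.4 + (-43.5) = -184.1
Financial account = -(-184.1 + (-0.2)) = 184.3

184.3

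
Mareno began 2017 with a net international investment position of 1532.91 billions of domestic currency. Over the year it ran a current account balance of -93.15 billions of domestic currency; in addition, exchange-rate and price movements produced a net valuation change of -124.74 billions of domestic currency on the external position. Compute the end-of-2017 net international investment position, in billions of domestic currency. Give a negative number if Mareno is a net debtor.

1315.02

Change in NIIP = current account + net valuation change = -93.15 + (-124.74) = -217.89
End-of-year NIIP = 1532.91 + (-217.89) = 1315.02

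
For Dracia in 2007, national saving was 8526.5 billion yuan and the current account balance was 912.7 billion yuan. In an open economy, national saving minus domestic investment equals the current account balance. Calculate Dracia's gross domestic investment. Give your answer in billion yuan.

7613.8

I = S - CA = 8526.5 - 912.7 = 7613.8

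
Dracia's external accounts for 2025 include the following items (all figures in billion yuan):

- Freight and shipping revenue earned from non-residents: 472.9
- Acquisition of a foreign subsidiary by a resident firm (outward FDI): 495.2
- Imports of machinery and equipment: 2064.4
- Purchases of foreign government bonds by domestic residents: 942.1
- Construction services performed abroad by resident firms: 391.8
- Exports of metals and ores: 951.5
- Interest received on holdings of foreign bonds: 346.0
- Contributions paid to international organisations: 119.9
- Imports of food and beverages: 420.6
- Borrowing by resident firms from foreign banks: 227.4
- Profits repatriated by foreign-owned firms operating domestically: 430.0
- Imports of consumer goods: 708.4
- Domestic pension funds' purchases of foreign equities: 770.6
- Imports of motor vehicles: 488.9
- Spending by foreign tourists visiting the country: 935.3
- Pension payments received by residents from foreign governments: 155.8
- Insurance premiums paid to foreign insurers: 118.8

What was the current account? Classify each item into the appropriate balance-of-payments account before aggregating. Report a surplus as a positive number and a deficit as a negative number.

Goods: 951.5 - 708.4 - 488.9 - 2064.4 - 420.6 = -2730.8
Services: -118.8 + 935.3 + 472.9 + 391.8 = 1681.2
Primary income: 346.0 - 430.0 = -84.0
Secondary income: 155.8 - 119.9 = 35.9
Current account = (-2730.8) + 1681.2 + (-84.0) + 35.9 = -1097.7
(Excluded from the current account — financial account: acquisition of a foreign subsidiary by a resident firm (outward FDI) 495.2, purchases of foreign government bonds by domestic residents 942.1, borrowing by resident firms from foreign banks 227.4, domestic pension funds' purchases of foreign equities 770.6.)

-1097.7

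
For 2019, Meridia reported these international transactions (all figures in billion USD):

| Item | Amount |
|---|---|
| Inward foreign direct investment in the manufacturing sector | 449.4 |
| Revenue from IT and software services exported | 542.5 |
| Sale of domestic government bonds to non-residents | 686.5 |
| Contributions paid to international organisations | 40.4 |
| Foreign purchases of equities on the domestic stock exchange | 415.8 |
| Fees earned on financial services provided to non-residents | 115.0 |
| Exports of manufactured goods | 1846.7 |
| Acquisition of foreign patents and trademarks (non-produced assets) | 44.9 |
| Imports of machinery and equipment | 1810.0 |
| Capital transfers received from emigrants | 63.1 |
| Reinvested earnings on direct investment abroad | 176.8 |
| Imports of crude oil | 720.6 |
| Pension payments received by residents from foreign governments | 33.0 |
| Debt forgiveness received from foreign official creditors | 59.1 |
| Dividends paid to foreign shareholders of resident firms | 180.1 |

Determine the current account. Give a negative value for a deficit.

Goods: -720.6 - 1810.0 + 1846.7 = -683.9
Services: 542.5 + 115.0 = 657.5
Primary income: 176.8 - 180.1 = -3.3
Secondary income: 33.0 - 40.4 = -7.4
Current account = (-683.9) + 657.5 + (-3.3) + (-7.4) = -37.1
(Excluded from the current account — financial account: inward foreign direct investment in the manufacturing sector 449.4, sale of domestic government bonds to non-residents 686.5, foreign purchases of equities on the domestic stock exchange 415.8; capital account: acquisition of foreign patents and trademarks (non-produced assets) 44.9, capital transfers received from emigrants 63.1, debt forgiveness received from foreign official creditors 59.1.)

-37.1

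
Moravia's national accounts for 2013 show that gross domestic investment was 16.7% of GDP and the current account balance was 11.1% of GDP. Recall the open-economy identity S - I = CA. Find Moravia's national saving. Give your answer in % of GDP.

S - I = CA (net lending to the rest of the world).
S = I + CA = 16.7 + 11.1 = 27.8

27.8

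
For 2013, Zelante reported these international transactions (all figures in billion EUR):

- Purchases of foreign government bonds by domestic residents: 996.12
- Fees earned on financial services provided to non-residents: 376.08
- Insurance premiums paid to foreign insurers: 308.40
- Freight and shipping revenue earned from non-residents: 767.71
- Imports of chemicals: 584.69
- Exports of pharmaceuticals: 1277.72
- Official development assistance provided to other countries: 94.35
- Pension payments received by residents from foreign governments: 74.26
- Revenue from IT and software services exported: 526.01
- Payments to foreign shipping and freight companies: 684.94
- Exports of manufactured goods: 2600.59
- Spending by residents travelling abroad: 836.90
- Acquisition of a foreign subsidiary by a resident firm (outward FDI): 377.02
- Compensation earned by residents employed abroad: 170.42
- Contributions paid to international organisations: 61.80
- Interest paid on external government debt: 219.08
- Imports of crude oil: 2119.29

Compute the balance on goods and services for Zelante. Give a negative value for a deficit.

Goods: -584.69 + 2600.59 - 2119.29 + 1277.72 = 1174.33
Services: -308.40 + 767.71 - 684.94 + 376.08 + 526.01 - 836.90 = -160.44
Trade balance = 1174.33 + (-160.44) = 1013.89
(Excluded from the trade balance — financial account: purchases of foreign government bonds by domestic residents 996.12, acquisition of a foreign subsidiary by a resident firm (outward FDI) 377.02; secondary income: official development assistance provided to other countries 94.35, pension payments received by residents from foreign governments 74.26, contributions paid to international organisations 61.80; primary income: compensation earned by residents employed abroad 170.42, interest paid on external government debt 219.08.)

1013.89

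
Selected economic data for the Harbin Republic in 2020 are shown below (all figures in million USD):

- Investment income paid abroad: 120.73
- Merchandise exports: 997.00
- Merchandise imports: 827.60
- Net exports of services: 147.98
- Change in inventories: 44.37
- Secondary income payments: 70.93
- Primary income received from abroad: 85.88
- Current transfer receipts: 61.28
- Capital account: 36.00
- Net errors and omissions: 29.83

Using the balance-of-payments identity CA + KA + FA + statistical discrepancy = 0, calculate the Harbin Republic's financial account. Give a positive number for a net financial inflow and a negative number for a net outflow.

-338.71

Goods balance = 997.00 - 827.60 = 169.40
Services balance = 147.98
Trade balance (goods + services) = 169.40 + 147.98 = 317.38
Net primary income = 85.88 - 120.73 = -34.85
Net secondary income = 61.28 - 70.93 = -9.65
Current account = 317.38 + (-34.85) + (-9.65) = 272.88
Financial account = -(272.88 + 36.00 + 29.83) = -338.71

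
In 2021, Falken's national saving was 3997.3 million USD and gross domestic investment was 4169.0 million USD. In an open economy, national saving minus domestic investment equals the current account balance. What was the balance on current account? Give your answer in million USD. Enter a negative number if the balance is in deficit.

-171.7

CA = S - I = 3997.3 - 4169.0 = -171.7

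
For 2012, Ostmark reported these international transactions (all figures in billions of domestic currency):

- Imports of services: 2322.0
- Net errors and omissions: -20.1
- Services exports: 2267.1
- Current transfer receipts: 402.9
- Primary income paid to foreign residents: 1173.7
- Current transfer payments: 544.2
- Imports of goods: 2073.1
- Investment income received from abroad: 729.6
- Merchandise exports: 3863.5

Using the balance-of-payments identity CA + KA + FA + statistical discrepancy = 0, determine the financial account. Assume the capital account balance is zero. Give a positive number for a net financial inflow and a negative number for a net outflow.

-1130.0

Goods balance = 3863.5 - 2073.1 = 1790.4
Services balance = 2267.1 - 2322.0 = -54.9
Trade balance (goods + services) = 1790.4 + (-54.9) = 1735.5
Net primary income = 729.6 - 1173.7 = -444.1
Net secondary income = 402.9 - 544.2 = -141.3
Current account = 1735.5 + (-444.1) + (-141.3) = 1150.1
Financial account = -(1150.1 + (-20.1)) = -1130.0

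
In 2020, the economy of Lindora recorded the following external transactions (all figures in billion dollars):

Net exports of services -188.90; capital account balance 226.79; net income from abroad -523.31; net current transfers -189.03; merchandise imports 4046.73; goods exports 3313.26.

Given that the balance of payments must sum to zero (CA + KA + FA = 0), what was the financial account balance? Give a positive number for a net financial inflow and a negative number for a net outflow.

1407.92

Goods balance = 3313.26 - 4046.73 = -733.47
Services balance = -188.90
Trade balance (goods + services) = -733.47 + (-188.90) = -922.37
Net primary income = -523.31
Net secondary income = -189.03
Current account = -922.37 + (-523.31) + (-189.03) = -1634.71
Financial account = -(-1634.71 + 226.79) = 1407.92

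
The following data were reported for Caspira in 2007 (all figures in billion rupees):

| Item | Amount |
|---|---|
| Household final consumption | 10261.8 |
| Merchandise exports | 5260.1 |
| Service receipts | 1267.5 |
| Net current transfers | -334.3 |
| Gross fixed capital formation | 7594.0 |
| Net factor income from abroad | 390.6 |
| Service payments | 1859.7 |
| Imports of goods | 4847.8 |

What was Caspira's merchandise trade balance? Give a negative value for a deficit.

412.3

Goods balance = 5260.1 - 4847.8 = 412.3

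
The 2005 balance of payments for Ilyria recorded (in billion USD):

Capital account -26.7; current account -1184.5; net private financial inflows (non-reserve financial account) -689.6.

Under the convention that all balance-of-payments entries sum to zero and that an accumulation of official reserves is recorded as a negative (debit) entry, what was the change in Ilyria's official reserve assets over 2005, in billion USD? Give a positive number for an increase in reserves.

-1900.8

Official reserve transactions balance = -((-1184.5) + (-26.7) + (-689.6)) = 1900.8
An accumulation of reserves is recorded as a debit (negative entry), so the change in the stock of reserves is the negative of that balance.
Change in official reserves = -(1900.8) = -1900.8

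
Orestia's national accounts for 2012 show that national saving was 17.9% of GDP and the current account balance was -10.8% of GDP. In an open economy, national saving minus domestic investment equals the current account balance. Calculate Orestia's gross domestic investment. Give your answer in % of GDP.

28.7

I = S - CA = 17.9 - (-10.8) = 28.7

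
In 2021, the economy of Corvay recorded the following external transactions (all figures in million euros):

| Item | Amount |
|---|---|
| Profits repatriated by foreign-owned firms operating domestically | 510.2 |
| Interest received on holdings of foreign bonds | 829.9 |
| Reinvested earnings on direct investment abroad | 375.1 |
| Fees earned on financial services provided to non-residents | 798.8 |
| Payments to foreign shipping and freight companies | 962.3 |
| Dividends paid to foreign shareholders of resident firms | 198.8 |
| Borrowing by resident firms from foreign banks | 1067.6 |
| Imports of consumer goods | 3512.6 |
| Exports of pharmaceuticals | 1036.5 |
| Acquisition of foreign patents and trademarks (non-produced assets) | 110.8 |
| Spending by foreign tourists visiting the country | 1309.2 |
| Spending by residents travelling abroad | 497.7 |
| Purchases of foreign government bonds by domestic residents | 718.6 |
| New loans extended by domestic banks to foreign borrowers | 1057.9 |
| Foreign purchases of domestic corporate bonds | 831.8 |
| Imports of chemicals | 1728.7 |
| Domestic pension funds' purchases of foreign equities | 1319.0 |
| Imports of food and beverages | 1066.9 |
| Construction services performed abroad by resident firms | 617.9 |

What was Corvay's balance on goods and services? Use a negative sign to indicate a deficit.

Goods: -1066.9 - 3512.6 + 1036.5 - 1728.7 = -5271.7
Services: -497.7 + 798.8 + 617.9 + 1309.2 - 962.3 = 1265.9
Trade balance = -5271.7 + 1265.9 = -4005.8
(Excluded from the trade balance — primary income: profits repatriated by foreign-owned firms operating domestically 510.2, interest received on holdings of foreign bonds 829.9, reinvested earnings on direct investment abroad 375.1, dividends paid to foreign shareholders of resident firms 198.8; financial account: borrowing by resident firms from foreign banks 1067.6, purchases of foreign government bonds by domestic residents 718.6, new loans extended by domestic banks to foreign borrowers 1057.9, foreign purchases of domestic corporate bonds 831.8, domestic pension funds' purchases of foreign equities 1319.0; capital account: acquisition of foreign patents and trademarks (non-produced assets) 110.8.)

-4005.8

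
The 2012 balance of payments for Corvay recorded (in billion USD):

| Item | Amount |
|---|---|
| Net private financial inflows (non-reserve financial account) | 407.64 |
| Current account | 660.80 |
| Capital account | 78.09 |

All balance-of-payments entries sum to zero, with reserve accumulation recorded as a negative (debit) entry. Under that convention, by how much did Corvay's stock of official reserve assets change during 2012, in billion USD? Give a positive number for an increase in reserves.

1146.53

Official reserve transactions balance = -(660.80 + 78.09 + 407.64) = -1146.53
An accumulation of reserves is recorded as a debit (negative entry), so the change in the stock of reserves is the negative of that balance.
Change in official reserves = -(-1146.53) = 1146.53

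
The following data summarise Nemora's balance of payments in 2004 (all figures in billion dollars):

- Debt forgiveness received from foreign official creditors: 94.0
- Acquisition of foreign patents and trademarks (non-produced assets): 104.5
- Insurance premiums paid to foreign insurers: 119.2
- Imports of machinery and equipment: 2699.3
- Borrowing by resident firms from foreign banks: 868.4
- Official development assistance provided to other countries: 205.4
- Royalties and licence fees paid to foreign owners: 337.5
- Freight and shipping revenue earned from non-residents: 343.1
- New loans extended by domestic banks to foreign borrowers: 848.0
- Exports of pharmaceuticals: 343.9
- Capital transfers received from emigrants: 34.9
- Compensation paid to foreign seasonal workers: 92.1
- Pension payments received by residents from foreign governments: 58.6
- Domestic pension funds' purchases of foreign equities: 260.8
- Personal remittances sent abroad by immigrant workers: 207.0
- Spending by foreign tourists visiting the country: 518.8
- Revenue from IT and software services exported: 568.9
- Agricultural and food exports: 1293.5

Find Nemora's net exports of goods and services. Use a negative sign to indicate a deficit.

-87.8

Goods: 343.9 - 2699.3 + 1293.5 = -1061.9
Services: 343.1 - 337.5 + 518.8 + 568.9 - 119.2 = 974.1
Trade balance = -1061.9 + 974.1 = -87.8
(Excluded from the trade balance — capital account: debt forgiveness received from foreign official creditors 94.0, acquisition of foreign patents and trademarks (non-produced assets) 104.5, capital transfers received from emigrants 34.9; financial account: borrowing by resident firms from foreign banks 868.4, new loans extended by domestic banks to foreign borrowers 848.0, domestic pension funds' purchases of foreign equities 260.8; secondary income: official development assistance provided to other countries 205.4, pension payments received by residents from foreign governments 58.6, personal remittances sent abroad by immigrant workers 207.0; primary income: compensation paid to foreign seasonal workers 92.1.)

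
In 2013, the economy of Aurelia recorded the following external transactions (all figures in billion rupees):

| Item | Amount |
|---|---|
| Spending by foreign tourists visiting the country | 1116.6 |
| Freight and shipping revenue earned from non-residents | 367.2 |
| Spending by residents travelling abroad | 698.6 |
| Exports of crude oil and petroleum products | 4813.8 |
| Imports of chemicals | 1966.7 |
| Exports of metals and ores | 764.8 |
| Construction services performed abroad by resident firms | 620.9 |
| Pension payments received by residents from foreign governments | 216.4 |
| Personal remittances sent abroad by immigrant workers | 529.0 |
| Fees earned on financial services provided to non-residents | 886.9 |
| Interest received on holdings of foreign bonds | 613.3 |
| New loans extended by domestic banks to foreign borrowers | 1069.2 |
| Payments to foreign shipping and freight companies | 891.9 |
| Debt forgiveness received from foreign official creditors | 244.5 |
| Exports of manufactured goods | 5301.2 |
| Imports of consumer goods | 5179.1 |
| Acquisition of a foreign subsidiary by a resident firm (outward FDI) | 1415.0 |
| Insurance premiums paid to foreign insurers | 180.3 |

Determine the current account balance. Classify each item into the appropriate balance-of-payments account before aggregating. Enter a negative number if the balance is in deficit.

5255.5

Goods: -5179.1 + 4813.8 - 1966.7 + 764.8 + 5301.2 = 3734.0
Services: 367.2 - 698.6 + 620.9 - 180.3 + 1116.6 - 891.9 + 886.9 = 1220.8
Primary income: 613.3
Secondary income: -529.0 + 216.4 = -312.6
Current account = 3734.0 + 1220.8 + 613.3 + (-312.6) = 5255.5
(Excluded from the current account — financial account: new loans extended by domestic banks to foreign borrowers 1069.2, acquisition of a foreign subsidiary by a resident firm (outward FDI) 1415.0; capital account: debt forgiveness received from foreign official creditors 244.5.)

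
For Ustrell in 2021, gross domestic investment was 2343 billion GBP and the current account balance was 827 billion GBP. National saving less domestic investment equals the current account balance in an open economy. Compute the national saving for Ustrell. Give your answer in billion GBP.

3170

S - I = CA (net lending to the rest of the world).
S = I + CA = 2343 + 827 = 3170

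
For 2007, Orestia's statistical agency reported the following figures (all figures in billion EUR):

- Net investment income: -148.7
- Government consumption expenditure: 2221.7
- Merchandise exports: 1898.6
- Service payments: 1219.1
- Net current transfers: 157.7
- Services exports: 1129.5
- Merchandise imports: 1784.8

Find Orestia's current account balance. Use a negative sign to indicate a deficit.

Goods balance = 1898.6 - 1784.8 = 113.8
Services balance = 1129.5 - 1219.1 = -89.6
Trade balance (goods + services) = 113.8 + (-89.6) = 24.2
Net primary income = -148.7
Net secondary income = 157.7
Current account = 24.2 + (-148.7) + 157.7 = 33.2

33.2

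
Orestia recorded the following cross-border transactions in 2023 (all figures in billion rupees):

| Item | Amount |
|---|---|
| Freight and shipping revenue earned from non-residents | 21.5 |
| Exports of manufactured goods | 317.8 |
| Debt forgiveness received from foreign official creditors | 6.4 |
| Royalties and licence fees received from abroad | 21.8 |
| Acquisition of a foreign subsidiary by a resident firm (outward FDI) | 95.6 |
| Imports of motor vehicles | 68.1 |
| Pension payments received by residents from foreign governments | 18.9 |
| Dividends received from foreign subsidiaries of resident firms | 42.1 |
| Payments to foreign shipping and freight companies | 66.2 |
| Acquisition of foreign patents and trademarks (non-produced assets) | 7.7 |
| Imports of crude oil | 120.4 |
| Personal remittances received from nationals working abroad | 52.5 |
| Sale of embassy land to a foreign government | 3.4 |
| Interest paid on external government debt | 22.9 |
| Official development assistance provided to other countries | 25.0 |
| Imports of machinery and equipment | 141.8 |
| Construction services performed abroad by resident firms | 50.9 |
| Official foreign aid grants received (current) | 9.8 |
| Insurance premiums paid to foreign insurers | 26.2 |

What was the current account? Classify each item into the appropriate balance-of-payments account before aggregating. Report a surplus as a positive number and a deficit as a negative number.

Goods: -68.1 - 141.8 - 120.4 + 317.8 = -12.5
Services: 21.5 + 21.8 - 26.2 - 66.2 + 50.9 = 1.8
Primary income: -22.9 + 42.1 = 19.2
Secondary income: 52.5 - 25.0 + 18.9 + 9.8 = 56.2
Current account = (-12.5) + 1.8 + 19.2 + 56.2 = 64.7
(Excluded from the current account — capital account: debt forgiveness received from foreign official creditors 6.4, acquisition of foreign patents and trademarks (non-produced assets) 7.7, sale of embassy land to a foreign government 3.4; financial account: acquisition of a foreign subsidiary by a resident firm (outward FDI) 95.6.)

64.7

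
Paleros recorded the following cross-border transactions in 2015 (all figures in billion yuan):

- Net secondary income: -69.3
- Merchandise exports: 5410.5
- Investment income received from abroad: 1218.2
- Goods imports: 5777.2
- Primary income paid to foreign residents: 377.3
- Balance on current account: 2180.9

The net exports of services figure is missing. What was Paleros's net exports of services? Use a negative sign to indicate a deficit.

1776.0

Current account = goods balance + services balance + net primary income + net secondary income
Sum of the known components = 404.9
Net exports of services = CA - (known components) = 2180.9 - 404.9 = 1776.0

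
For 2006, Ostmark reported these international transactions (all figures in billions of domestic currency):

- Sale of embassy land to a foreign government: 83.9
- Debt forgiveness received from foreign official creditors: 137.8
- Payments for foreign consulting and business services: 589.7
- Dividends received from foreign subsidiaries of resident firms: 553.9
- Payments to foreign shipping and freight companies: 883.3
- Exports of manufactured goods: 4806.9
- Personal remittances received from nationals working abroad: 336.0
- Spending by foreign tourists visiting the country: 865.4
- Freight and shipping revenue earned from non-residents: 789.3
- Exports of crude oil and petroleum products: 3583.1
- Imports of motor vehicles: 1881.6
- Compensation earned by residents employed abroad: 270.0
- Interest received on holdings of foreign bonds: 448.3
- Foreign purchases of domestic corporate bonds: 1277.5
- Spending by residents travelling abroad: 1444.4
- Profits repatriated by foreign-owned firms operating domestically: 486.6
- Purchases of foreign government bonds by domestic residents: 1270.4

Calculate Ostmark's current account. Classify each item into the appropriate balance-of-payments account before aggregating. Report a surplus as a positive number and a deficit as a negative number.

6367.3

Goods: 3583.1 + 4806.9 - 1881.6 = 6508.4
Services: 865.4 - 1444.4 + 789.3 - 883.3 - 589.7 = -1262.7
Primary income: 553.9 + 448.3 - 486.6 + 270.0 = 785.6
Secondary income: 336.0
Current account = 6508.4 + (-1262.7) + 785.6 + 336.0 = 6367.3
(Excluded from the current account — capital account: sale of embassy land to a foreign government 83.9, debt forgiveness received from foreign official creditors 137.8; financial account: foreign purchases of domestic corporate bonds 1277.5, purchases of foreign government bonds by domestic residents 1270.4.)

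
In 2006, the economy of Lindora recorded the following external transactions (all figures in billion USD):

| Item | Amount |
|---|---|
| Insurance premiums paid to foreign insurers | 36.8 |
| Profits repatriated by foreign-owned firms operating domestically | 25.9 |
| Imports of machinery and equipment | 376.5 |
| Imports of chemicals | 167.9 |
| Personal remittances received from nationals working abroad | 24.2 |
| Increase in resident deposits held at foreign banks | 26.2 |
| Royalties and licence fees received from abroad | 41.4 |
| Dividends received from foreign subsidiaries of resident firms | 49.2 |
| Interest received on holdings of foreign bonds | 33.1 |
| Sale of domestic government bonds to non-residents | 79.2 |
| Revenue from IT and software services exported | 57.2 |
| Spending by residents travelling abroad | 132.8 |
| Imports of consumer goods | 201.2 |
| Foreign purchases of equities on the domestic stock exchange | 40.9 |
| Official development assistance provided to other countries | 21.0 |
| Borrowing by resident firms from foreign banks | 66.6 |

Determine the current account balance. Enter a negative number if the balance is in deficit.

-757.0

Goods: -167.9 - 201.2 - 376.5 = -745.6
Services: 57.2 - 132.8 - 36.8 + 41.4 = -71.0
Primary income: 49.2 - 25.9 + 33.1 = 56.4
Secondary income: -21.0 + 24.2 = 3.2
Current account = (-745.6) + (-71.0) + 56.4 + 3.2 = -757.0
(Excluded from the current account — financial account: increase in resident deposits held at foreign banks 26.2, sale of domestic government bonds to non-residents 79.2, foreign purchases of equities on the domestic stock exchange 40.9, borrowing by resident firms from foreign banks 66.6.)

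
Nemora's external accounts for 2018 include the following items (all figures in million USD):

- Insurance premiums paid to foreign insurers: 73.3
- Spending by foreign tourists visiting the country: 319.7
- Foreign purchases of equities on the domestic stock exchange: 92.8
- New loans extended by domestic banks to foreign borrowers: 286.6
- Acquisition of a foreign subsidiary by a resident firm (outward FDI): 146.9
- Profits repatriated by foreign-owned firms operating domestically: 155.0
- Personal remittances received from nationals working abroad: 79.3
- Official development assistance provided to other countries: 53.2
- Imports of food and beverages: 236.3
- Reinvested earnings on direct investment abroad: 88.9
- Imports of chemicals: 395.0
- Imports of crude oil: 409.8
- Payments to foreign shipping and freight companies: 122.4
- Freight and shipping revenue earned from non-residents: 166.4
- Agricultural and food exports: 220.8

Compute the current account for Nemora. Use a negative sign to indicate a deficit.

-569.9

Goods: -236.3 + 220.8 - 395.0 - 409.8 = -820.3
Services: 166.4 + 319.7 - 122.4 - 73.3 = 290.4
Primary income: 88.9 - 155.0 = -66.1
Secondary income: 79.3 - 53.2 = 26.1
Current account = (-820.3) + 290.4 + (-66.1) + 26.1 = -569.9
(Excluded from the current account — financial account: foreign purchases of equities on the domestic stock exchange 92.8, new loans extended by domestic banks to foreign borrowers 286.6, acquisition of a foreign subsidiary by a resident firm (outward FDI) 146.9.)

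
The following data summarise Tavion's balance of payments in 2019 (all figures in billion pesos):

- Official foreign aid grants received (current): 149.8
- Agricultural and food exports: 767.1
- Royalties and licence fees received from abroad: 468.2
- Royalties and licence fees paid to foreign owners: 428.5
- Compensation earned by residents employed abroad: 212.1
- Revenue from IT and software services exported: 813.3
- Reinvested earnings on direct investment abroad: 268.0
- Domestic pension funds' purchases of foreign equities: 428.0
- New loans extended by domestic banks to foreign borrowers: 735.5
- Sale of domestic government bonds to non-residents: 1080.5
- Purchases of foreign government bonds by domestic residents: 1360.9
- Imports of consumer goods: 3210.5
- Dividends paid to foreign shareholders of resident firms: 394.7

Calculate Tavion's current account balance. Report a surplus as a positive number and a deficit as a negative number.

-1355.2

Goods: 767.1 - 3210.5 = -2443.4
Services: 468.2 + 813.3 - 428.5 = 853.0
Primary income: 212.1 - 394.7 + 268.0 = 85.4
Secondary income: 149.8
Current account = (-2443.4) + 853.0 + 85.4 + 149.8 = -1355.2
(Excluded from the current account — financial account: domestic pension funds' purchases of foreign equities 428.0, new loans extended by domestic banks to foreign borrowers 735.5, sale of domestic government bonds to non-residents 1080.5, purchases of foreign government bonds by domestic residents 1360.9.)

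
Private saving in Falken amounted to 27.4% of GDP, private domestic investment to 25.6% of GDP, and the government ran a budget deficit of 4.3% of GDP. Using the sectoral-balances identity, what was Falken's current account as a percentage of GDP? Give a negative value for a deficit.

By the sectoral-balances identity, CA = (S_private - I) + (T - G).
Private balance = 27.4 - 25.6 = 1.8
Government balance (T - G) = -4.3
CA = 1.8 + (-4.3) = -2.5

-2.5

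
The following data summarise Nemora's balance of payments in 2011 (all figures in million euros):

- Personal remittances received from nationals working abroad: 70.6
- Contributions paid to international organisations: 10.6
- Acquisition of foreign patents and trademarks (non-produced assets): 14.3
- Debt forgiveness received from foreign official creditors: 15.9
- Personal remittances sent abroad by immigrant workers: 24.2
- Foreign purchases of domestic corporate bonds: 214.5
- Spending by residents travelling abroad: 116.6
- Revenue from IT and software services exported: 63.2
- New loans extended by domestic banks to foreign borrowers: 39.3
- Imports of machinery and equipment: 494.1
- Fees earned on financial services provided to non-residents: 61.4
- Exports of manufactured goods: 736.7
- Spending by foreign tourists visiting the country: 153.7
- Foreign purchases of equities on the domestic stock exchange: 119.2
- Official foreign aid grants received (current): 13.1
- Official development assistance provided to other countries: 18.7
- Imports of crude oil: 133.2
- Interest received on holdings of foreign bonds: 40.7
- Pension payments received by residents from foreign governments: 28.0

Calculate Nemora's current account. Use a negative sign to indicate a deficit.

370.0

Goods: -494.1 + 736.7 - 133.2 = 109.4
Services: 63.2 + 61.4 - 116.6 + 153.7 = 161.7
Primary income: 40.7
Secondary income: 28.0 + 70.6 - 10.6 - 18.7 + 13.1 - 24.2 = 58.2
Current account = 109.4 + 161.7 + 40.7 + 58.2 = 370.0
(Excluded from the current account — capital account: acquisition of foreign patents and trademarks (non-produced assets) 14.3, debt forgiveness received from foreign official creditors 15.9; financial account: foreign purchases of domestic corporate bonds 214.5, new loans extended by domestic banks to foreign borrowers 39.3, foreign purchases of equities on the domestic stock exchange 119.2.)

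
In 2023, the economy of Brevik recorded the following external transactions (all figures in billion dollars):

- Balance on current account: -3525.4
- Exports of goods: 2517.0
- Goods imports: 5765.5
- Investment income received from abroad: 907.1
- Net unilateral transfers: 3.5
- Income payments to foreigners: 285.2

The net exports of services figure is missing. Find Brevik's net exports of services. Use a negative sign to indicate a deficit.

-902.3

Current account = goods balance + services balance + net primary income + net secondary income
Sum of the known components = -2623.1
Net exports of services = CA - (known components) = -3525.4 - (-2623.1) = -902.3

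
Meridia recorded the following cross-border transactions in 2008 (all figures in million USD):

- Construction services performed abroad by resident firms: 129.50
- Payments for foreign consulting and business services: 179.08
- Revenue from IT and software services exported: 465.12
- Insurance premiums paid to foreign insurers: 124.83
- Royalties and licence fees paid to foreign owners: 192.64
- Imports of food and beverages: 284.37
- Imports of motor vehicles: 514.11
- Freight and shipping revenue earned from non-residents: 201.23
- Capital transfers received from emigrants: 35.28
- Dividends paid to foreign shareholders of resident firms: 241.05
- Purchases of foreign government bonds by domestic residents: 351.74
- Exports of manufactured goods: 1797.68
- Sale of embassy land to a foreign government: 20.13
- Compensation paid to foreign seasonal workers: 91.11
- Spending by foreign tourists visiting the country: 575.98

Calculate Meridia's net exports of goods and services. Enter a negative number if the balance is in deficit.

Goods: -514.11 + 1797.68 - 284.37 = 999.20
Services: 465.12 + 201.23 - 192.64 + 129.50 - 179.08 + 575.98 - 124.83 = 875.28
Trade balance = 999.20 + 875.28 = 1874.48
(Excluded from the trade balance — capital account: capital transfers received from emigrants 35.28, sale of embassy land to a foreign government 20.13; primary income: dividends paid to foreign shareholders of resident firms 241.05, compensation paid to foreign seasonal workers 91.11; financial account: purchases of foreign government bonds by domestic residents 351.74.)

1874.48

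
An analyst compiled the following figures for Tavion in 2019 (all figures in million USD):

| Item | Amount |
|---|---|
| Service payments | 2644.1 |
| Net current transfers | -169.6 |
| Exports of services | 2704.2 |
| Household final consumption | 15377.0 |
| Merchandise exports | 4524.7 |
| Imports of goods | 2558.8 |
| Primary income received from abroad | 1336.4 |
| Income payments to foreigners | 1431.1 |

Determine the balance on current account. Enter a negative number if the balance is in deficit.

Goods balance = 4524.7 - 2558.8 = 1965.9
Services balance = 2704.2 - 2644.1 = 60.1
Trade balance (goods + services) = 1965.9 + 60.1 = 2026.0
Net primary income = 1336.4 - 1431.1 = -94.7
Net secondary income = -169.6
Current account = 2026.0 + (-94.7) + (-169.6) = 1761.7

1761.7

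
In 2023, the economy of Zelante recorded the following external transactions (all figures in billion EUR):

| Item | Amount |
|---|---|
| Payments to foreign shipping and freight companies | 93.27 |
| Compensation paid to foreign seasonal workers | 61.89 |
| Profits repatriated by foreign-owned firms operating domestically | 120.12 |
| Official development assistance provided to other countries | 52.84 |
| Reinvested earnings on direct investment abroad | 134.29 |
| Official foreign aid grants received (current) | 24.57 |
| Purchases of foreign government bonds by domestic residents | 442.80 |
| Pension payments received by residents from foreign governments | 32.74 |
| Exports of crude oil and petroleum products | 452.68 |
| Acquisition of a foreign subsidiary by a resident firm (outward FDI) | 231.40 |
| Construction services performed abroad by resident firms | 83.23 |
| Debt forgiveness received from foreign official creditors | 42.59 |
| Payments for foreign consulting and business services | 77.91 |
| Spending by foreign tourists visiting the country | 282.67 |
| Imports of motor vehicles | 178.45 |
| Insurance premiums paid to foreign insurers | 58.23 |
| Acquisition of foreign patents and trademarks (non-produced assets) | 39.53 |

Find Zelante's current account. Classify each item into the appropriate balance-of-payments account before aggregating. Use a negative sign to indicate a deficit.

367.47

Goods: 452.68 - 178.45 = 274.23
Services: 282.67 - 93.27 + 83.23 - 77.91 - 58.23 = 136.49
Primary income: -120.12 - 61.89 + 134.29 = -47.72
Secondary income: -52.84 + 32.74 + 24.57 = 4.47
Current account = 274.23 + 136.49 + (-47.72) + 4.47 = 367.47
(Excluded from the current account — financial account: purchases of foreign government bonds by domestic residents 442.80, acquisition of a foreign subsidiary by a resident firm (outward FDI) 231.40; capital account: debt forgiveness received from foreign official creditors 42.59, acquisition of foreign patents and trademarks (non-produced assets) 39.53.)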